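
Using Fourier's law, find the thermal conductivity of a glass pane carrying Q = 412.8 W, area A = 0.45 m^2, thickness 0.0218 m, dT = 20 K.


Fourier's law rearranged: k = Q * t / (A * dT)
  Numerator = 412.8 * 0.0218 = 8.99904
  Denominator = 0.45 * 20 = 9.0
  k = 8.99904 / 9.0 = 1.0 W/mK

1.0 W/mK


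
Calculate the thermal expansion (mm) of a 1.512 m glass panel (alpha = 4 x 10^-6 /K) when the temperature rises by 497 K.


Thermal expansion formula: dL = alpha * L0 * dT
  dL = (4 x 10^-6) * 1.512 * 497 = 0.00300586 m
Convert to mm: 0.00300586 * 1000 = 3.0059 mm

3.0059 mm


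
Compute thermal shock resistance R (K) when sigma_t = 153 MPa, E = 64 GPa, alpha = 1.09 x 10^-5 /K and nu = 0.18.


Thermal shock resistance: R = sigma * (1 - nu) / (E * alpha)
  Numerator = 153 * (1 - 0.18) = 125.46
  Denominator = 64 * 1000 * (1.09 x 10^-5) = 0.6976
  R = 125.46 / 0.6976 = 179.8 K

179.8 K


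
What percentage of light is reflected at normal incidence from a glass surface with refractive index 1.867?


Fresnel reflectance at normal incidence:
  R = ((n - 1)/(n + 1))^2
  (n - 1)/(n + 1) = (1.867 - 1)/(1.867 + 1) = 0.302407
  R = 0.302407^2 = 0.09145
  R(%) = 0.09145 * 100 = 9.145%

9.145%


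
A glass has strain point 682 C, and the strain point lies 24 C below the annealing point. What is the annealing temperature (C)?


T_anneal = T_strain + gap:
  T_anneal = 682 + 24 = 706 C

706 C


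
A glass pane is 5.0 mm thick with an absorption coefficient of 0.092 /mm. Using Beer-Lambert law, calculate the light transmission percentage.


Beer-Lambert law: T = exp(-alpha * thickness)
  exponent = -0.092 * 5.0 = -0.46
  T = exp(-0.46) = 0.6313
  Percentage = 0.6313 * 100 = 63.13%

63.13%


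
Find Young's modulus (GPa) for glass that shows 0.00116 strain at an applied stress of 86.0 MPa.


Young's modulus: E = stress / strain
  E = 86.0 MPa / 0.00116 = 74137.93 MPa
Convert to GPa: 74137.93 / 1000 = 74.14 GPa

74.14 GPa


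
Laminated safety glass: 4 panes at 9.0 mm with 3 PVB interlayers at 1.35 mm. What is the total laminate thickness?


Total thickness = glass contribution + PVB contribution
  Glass: 4 * 9.0 = 36.0 mm
  PVB: 3 * 1.35 = 4.05 mm
  Total = 36.0 + 4.05 = 40.05 mm

40.05 mm


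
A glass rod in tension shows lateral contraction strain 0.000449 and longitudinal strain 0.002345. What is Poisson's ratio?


Poisson's ratio: nu = lateral strain / axial strain
  nu = 0.000449 / 0.002345 = 0.1915

0.1915


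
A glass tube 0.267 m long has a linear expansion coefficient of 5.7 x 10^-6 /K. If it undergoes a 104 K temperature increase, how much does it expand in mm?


Thermal expansion formula: dL = alpha * L0 * dT
  dL = (5.7 x 10^-6) * 0.267 * 104 = 0.00015828 m
Convert to mm: 0.00015828 * 1000 = 0.1583 mm

0.1583 mm


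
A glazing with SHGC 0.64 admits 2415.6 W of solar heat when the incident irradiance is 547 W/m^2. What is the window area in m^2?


Rearrange Q = Area * SHGC * Irradiance:
  Area = Q / (SHGC * Irradiance)
  Area = 2415.6 / (0.64 * 547) = 6.9 m^2

6.9 m^2


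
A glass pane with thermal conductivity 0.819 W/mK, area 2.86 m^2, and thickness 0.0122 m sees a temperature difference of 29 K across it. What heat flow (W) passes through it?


Fourier's law: Q = k * A * dT / t
  Q = 0.819 * 2.86 * 29 / 0.0122
  Q = 67.92786 / 0.0122 = 5567.9 W

5567.9 W


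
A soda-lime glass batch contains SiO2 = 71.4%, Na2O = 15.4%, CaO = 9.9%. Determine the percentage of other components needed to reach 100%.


Sum the three major oxides:
  SiO2 + Na2O + CaO = 71.4 + 15.4 + 9.9 = 96.7%
Subtract from 100%:
  Others = 100 - 96.7 = 3.3%

3.3%


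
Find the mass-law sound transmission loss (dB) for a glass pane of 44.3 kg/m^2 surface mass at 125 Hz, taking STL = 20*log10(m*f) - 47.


Mass law: STL = 20 * log10(m * f) - 47
  m * f = 44.3 * 125 = 5537.5
  log10(5537.5) = 3.74331
  STL = 20 * 3.74331 - 47 = 74.8662 - 47 = 27.9 dB

27.9 dB


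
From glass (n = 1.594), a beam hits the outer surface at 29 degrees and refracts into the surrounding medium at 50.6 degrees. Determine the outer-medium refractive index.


Apply Snell's law: n1 * sin(theta1) = n2 * sin(theta2)
  n2 = n1 * sin(theta1) / sin(theta2)
  sin(29) = 0.48481
  sin(50.6) = 0.772734
  n2 = 1.594 * 0.48481 / 0.772734 = 1.0001

1.0001


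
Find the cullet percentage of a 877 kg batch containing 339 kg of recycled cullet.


Cullet ratio = (cullet mass / total batch mass) * 100
  Ratio = 339 / 877 * 100 = 38.65%

38.65%


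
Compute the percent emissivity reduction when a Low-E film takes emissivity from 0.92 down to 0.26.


Percentage reduction = (1 - coated/uncoated) * 100
  Ratio = 0.26 / 0.92 = 0.2826
  Reduction = (1 - 0.2826) * 100 = 71.7%

71.7%


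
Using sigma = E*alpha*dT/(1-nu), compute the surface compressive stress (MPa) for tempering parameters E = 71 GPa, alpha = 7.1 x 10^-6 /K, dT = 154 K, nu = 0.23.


Tempering stress: sigma = E * alpha * dT / (1 - nu)
  E (MPa) = 71 * 1000 = 71000
  Numerator = 71000 * (7.1 x 10^-6) * 154 = 77.6314
  Denominator = 1 - 0.23 = 0.77
  sigma = 77.6314 / 0.77 = 100.8 MPa

100.8 MPa


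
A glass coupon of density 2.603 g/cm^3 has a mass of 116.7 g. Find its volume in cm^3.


Rearrange rho = m / V:
  V = m / rho
  V = 116.7 / 2.603 = 44.833 cm^3

44.833 cm^3


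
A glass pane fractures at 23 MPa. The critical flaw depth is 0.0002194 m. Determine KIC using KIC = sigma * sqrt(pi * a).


Fracture toughness: KIC = sigma * sqrt(pi * a)
  pi * a = pi * 0.0002194 = 0.000689265
  sqrt(pi * a) = 0.026254
  KIC = 23 * 0.026254 = 0.604 MPa*sqrt(m)

0.604 MPa*sqrt(m)


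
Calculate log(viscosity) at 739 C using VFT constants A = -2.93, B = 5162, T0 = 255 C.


VFT equation: log(eta) = A + B / (T - T0)
  T - T0 = 739 - 255 = 484
  B / (T - T0) = 5162 / 484 = 10.665
  log(eta) = -2.93 + 10.665 = 7.735

7.735


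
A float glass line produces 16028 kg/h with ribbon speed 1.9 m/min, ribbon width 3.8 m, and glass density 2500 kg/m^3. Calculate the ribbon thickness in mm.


Ribbon cross-section from mass balance:
  Volume rate = throughput / density = 16028 / 2500 = 6.4112 m^3/h
  thickness = volume rate / (speed * 60 * width), i.e.
  thickness = throughput / (60 * speed * width * density) * 1000
  thickness = 16028 / (60 * 1.9 * 3.8 * 2500) * 1000 = 14.8 mm

14.8 mm


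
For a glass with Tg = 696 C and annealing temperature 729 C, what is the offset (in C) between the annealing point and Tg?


Offset = T_anneal - Tg:
  offset = 729 - 696 = 33 C

33 C


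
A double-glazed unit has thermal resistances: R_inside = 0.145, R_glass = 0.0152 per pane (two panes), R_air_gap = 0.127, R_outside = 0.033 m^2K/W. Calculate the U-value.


Total thermal resistance (series):
  R_total = R_in + R_glass + R_air + R_glass + R_out
  R_total = 0.145 + 0.0152 + 0.127 + 0.0152 + 0.033 = 0.3354 m^2K/W
U-value = 1 / R_total = 1 / 0.3354 = 2.982 W/m^2K

2.982 W/m^2K


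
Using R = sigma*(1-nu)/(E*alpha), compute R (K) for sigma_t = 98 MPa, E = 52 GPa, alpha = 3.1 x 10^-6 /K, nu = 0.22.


Thermal shock resistance: R = sigma * (1 - nu) / (E * alpha)
  Numerator = 98 * (1 - 0.22) = 76.44
  Denominator = 52 * 1000 * (3.1 x 10^-6) = 0.1612
  R = 76.44 / 0.1612 = 474.2 K

474.2 K


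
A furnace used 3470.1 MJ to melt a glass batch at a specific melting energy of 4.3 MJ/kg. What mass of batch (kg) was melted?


Rearrange E = m * s for m:
  m = E / s
  m = 3470.1 / 4.3 = 807.0 kg

807.0 kg


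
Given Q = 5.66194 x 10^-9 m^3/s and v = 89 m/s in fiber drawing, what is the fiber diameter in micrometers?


Cross-sectional area from continuity:
  A = Q / v = 5.66194 x 10^-9 / 89 = 6.36173 x 10^-11 m^2
Diameter from circular cross-section:
  d = sqrt(4A / pi) * 10^6 (m -> um)
  d = sqrt(4 * 6.36173 x 10^-11 / pi) * 10^6 = 9.0 um

9.0 um


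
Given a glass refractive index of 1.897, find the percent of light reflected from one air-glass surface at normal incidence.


Fresnel reflectance at normal incidence:
  R = ((n - 1)/(n + 1))^2
  (n - 1)/(n + 1) = (1.897 - 1)/(1.897 + 1) = 0.309631
  R = 0.309631^2 = 0.0958714
  R(%) = 0.0958714 * 100 = 9.587%

9.587%


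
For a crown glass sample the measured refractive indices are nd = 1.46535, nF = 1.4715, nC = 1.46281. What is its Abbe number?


Abbe number formula: Vd = (nd - 1) / (nF - nC)
  nd - 1 = 1.46535 - 1 = 0.46535
  nF - nC = 1.4715 - 1.46281 = 0.00869
  Vd = 0.46535 / 0.00869 = 53.55

53.55


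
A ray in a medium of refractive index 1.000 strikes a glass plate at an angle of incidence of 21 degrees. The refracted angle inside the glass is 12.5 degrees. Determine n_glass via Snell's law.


Apply Snell's law: n1 * sin(theta1) = n2 * sin(theta2)
  n2 = n1 * sin(theta1) / sin(theta2)
  sin(21) = 0.358368
  sin(12.5) = 0.21644
  n2 = 1.000 * 0.358368 / 0.21644 = 1.6557

1.6557


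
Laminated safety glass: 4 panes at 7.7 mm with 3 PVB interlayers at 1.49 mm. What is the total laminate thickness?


Total thickness = glass contribution + PVB contribution
  Glass: 4 * 7.7 = 30.8 mm
  PVB: 3 * 1.49 = 4.47 mm
  Total = 30.8 + 4.47 = 35.27 mm

35.27 mm


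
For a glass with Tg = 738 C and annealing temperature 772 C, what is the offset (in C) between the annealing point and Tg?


Offset = T_anneal - Tg:
  offset = 772 - 738 = 34 C

34 C


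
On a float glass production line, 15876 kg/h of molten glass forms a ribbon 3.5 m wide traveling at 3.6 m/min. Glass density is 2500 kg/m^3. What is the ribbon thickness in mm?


Ribbon cross-section from mass balance:
  Volume rate = throughput / density = 15876 / 2500 = 6.3504 m^3/h
  thickness = volume rate / (speed * 60 * width), i.e.
  thickness = throughput / (60 * speed * width * density) * 1000
  thickness = 15876 / (60 * 3.6 * 3.5 * 2500) * 1000 = 8.4 mm

8.4 mm


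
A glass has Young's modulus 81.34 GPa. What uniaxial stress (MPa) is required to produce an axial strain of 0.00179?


Rearrange E = sigma / epsilon:
  sigma = E * epsilon
  E (MPa) = 81.34 * 1000 = 81340
  sigma = 81340 * 0.00179 = 145.6 MPa

145.6 MPa


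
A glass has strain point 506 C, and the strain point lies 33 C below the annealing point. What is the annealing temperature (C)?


T_anneal = T_strain + gap:
  T_anneal = 506 + 33 = 539 C

539 C


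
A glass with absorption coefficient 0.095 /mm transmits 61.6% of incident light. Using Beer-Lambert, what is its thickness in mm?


Rearrange T = exp(-alpha * thickness):
  thickness = -ln(T) / alpha
  T = 61.6/100 = 0.616
  ln(T) = -0.48451
  -ln(T) = 0.48451
  thickness = 0.48451 / 0.095 = 5.1 mm

5.1 mm


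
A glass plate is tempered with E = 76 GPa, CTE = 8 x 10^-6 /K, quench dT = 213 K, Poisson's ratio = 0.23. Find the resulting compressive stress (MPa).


Tempering stress: sigma = E * alpha * dT / (1 - nu)
  E (MPa) = 76 * 1000 = 76000
  Numerator = 76000 * (8 x 10^-6) * 213 = 129.504
  Denominator = 1 - 0.23 = 0.77
  sigma = 129.504 / 0.77 = 168.2 MPa

168.2 MPa


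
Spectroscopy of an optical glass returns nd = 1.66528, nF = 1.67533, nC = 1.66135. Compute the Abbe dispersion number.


Abbe number formula: Vd = (nd - 1) / (nF - nC)
  nd - 1 = 1.66528 - 1 = 0.66528
  nF - nC = 1.67533 - 1.66135 = 0.01398
  Vd = 0.66528 / 0.01398 = 47.59

47.59


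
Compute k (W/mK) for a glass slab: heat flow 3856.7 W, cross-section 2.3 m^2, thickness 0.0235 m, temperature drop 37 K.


Fourier's law rearranged: k = Q * t / (A * dT)
  Numerator = 3856.7 * 0.0235 = 90.63245
  Denominator = 2.3 * 37 = 85.1
  k = 90.63245 / 85.1 = 1.065 W/mK

1.065 W/mK


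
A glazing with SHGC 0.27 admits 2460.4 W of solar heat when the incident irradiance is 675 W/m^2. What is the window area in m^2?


Rearrange Q = Area * SHGC * Irradiance:
  Area = Q / (SHGC * Irradiance)
  Area = 2460.4 / (0.27 * 675) = 13.5 m^2

13.5 m^2


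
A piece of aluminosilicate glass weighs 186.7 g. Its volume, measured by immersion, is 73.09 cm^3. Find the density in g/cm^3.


Use the definition of density:
  rho = mass / volume
  rho = 186.7 / 73.09 = 2.554 g/cm^3

2.554 g/cm^3


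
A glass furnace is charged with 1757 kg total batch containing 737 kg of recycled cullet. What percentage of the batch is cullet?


Cullet ratio = (cullet mass / total batch mass) * 100
  Ratio = 737 / 1757 * 100 = 41.95%

41.95%


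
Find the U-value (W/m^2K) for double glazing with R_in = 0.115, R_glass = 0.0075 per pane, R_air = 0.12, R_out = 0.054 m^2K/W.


Total thermal resistance (series):
  R_total = R_in + R_glass + R_air + R_glass + R_out
  R_total = 0.115 + 0.0075 + 0.12 + 0.0075 + 0.054 = 0.304 m^2K/W
U-value = 1 / R_total = 1 / 0.304 = 3.289 W/m^2K

3.289 W/m^2K


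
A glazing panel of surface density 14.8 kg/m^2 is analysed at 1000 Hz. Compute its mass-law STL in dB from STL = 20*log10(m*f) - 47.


Mass law: STL = 20 * log10(m * f) - 47
  m * f = 14.8 * 1000 = 14800
  log10(14800) = 4.17026
  STL = 20 * 4.17026 - 47 = 83.4052 - 47 = 36.4 dB

36.4 dB


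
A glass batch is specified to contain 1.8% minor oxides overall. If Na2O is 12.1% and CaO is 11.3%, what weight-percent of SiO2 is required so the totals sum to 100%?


Known pieces sum to 100%:
  SiO2 = 100 - (others + Na2O + CaO)
  SiO2 = 100 - (1.8 + 12.1 + 11.3) = 74.8%

74.8%


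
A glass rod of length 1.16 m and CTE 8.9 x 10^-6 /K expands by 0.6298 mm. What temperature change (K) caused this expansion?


Rearrange dL = alpha * L0 * dT for dT:
  dT = dL / (alpha * L0)
  dL (m) = 0.6298 / 1000 = 0.0006298
  dT = 0.0006298 / ((8.9 x 10^-6) * 1.16) = 61.0 K

61.0 K


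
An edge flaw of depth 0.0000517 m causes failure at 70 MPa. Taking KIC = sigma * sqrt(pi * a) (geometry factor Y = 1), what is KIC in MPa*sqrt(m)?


Fracture toughness: KIC = sigma * sqrt(pi * a)
  pi * a = pi * 0.0000517 = 0.00016242
  sqrt(pi * a) = 0.012744
  KIC = 70 * 0.012744 = 0.892 MPa*sqrt(m)

0.892 MPa*sqrt(m)


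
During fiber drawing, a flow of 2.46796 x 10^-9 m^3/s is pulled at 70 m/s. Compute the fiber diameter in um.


Cross-sectional area from continuity:
  A = Q / v = 2.46796 x 10^-9 / 70 = 3.525657 x 10^-11 m^2
Diameter from circular cross-section:
  d = sqrt(4A / pi) * 10^6 (m -> um)
  d = sqrt(4 * 3.525657 x 10^-11 / pi) * 10^6 = 6.7 um

6.7 um


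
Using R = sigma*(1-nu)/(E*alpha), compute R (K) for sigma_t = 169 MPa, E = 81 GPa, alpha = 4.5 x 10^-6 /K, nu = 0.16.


Thermal shock resistance: R = sigma * (1 - nu) / (E * alpha)
  Numerator = 169 * (1 - 0.16) = 141.96
  Denominator = 81 * 1000 * (4.5 x 10^-6) = 0.3645
  R = 141.96 / 0.3645 = 389.5 K

389.5 K


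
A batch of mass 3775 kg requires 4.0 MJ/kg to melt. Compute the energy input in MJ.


Total energy = mass * specific energy
  E = 3775 * 4.0 = 15100 MJ

15100 MJ


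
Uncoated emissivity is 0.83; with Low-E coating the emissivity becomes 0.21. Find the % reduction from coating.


Percentage reduction = (1 - coated/uncoated) * 100
  Ratio = 0.21 / 0.83 = 0.253
  Reduction = (1 - 0.253) * 100 = 74.7%

74.7%


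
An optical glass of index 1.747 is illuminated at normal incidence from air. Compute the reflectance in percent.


Fresnel reflectance at normal incidence:
  R = ((n - 1)/(n + 1))^2
  (n - 1)/(n + 1) = (1.747 - 1)/(1.747 + 1) = 0.271933
  R = 0.271933^2 = 0.0739476
  R(%) = 0.0739476 * 100 = 7.395%

7.395%


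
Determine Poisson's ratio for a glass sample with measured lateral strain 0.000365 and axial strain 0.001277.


Poisson's ratio: nu = lateral strain / axial strain
  nu = 0.000365 / 0.001277 = 0.2858

0.2858


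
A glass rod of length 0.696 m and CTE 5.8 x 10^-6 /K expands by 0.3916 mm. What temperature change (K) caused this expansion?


Rearrange dL = alpha * L0 * dT for dT:
  dT = dL / (alpha * L0)
  dL (m) = 0.3916 / 1000 = 0.0003916
  dT = 0.0003916 / ((5.8 x 10^-6) * 0.696) = 97.0 K

97.0 K


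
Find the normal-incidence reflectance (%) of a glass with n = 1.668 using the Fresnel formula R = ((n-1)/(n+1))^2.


Fresnel reflectance at normal incidence:
  R = ((n - 1)/(n + 1))^2
  (n - 1)/(n + 1) = (1.668 - 1)/(1.668 + 1) = 0.250375
  R = 0.250375^2 = 0.0626876
  R(%) = 0.0626876 * 100 = 6.269%

6.269%


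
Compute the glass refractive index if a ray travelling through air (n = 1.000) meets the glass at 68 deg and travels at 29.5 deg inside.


Apply Snell's law: n1 * sin(theta1) = n2 * sin(theta2)
  n2 = n1 * sin(theta1) / sin(theta2)
  sin(68) = 0.927184
  sin(29.5) = 0.492424
  n2 = 1.000 * 0.927184 / 0.492424 = 1.8829

1.8829


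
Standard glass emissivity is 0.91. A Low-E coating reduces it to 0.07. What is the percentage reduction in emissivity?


Percentage reduction = (1 - coated/uncoated) * 100
  Ratio = 0.07 / 0.91 = 0.0769
  Reduction = (1 - 0.0769) * 100 = 92.3%

92.3%


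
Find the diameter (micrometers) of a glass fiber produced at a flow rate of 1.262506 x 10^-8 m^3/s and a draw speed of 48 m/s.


Cross-sectional area from continuity:
  A = Q / v = 1.262506 x 10^-8 / 48 = 2.630221 x 10^-10 m^2
Diameter from circular cross-section:
  d = sqrt(4A / pi) * 10^6 (m -> um)
  d = sqrt(4 * 2.630221 x 10^-10 / pi) * 10^6 = 18.3 um

18.3 um


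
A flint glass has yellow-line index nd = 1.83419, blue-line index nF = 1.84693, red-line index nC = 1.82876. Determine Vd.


Abbe number formula: Vd = (nd - 1) / (nF - nC)
  nd - 1 = 1.83419 - 1 = 0.83419
  nF - nC = 1.84693 - 1.82876 = 0.01817
  Vd = 0.83419 / 0.01817 = 45.91

45.91


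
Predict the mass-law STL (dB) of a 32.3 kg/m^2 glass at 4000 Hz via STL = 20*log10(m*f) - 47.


Mass law: STL = 20 * log10(m * f) - 47
  m * f = 32.3 * 4000 = 129200
  log10(129200) = 5.11126
  STL = 20 * 5.11126 - 47 = 102.2252 - 47 = 55.2 dB

55.2 dB


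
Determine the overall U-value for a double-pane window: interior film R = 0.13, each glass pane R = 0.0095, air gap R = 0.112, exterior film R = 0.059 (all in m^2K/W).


Total thermal resistance (series):
  R_total = R_in + R_glass + R_air + R_glass + R_out
  R_total = 0.13 + 0.0095 + 0.112 + 0.0095 + 0.059 = 0.32 m^2K/W
U-value = 1 / R_total = 1 / 0.32 = 3.125 W/m^2K

3.125 W/m^2K


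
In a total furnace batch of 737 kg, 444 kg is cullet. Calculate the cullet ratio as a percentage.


Cullet ratio = (cullet mass / total batch mass) * 100
  Ratio = 444 / 737 * 100 = 60.24%

60.24%


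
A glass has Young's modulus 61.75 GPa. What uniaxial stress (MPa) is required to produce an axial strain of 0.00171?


Rearrange E = sigma / epsilon:
  sigma = E * epsilon
  E (MPa) = 61.75 * 1000 = 61750
  sigma = 61750 * 0.00171 = 105.59 MPa

105.59 MPa


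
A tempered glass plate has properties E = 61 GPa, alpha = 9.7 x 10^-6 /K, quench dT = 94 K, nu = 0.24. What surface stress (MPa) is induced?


Tempering stress: sigma = E * alpha * dT / (1 - nu)
  E (MPa) = 61 * 1000 = 61000
  Numerator = 61000 * (9.7 x 10^-6) * 94 = 55.6198
  Denominator = 1 - 0.24 = 0.76
  sigma = 55.6198 / 0.76 = 73.2 MPa

73.2 MPa


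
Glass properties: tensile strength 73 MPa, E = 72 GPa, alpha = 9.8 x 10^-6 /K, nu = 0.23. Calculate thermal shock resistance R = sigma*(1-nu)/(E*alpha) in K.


Thermal shock resistance: R = sigma * (1 - nu) / (E * alpha)
  Numerator = 73 * (1 - 0.23) = 56.21
  Denominator = 72 * 1000 * (9.8 x 10^-6) = 0.7056
  R = 56.21 / 0.7056 = 79.7 K

79.7 K


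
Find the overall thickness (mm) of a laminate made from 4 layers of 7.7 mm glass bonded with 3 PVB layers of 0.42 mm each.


Total thickness = glass contribution + PVB contribution
  Glass: 4 * 7.7 = 30.8 mm
  PVB: 3 * 0.42 = 1.26 mm
  Total = 30.8 + 1.26 = 32.06 mm

32.06 mm


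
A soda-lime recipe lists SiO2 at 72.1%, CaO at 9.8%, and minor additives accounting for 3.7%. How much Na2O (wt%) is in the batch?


Pieces sum to 100%:
  Na2O = 100 - (SiO2 + CaO + others)
  Na2O = 100 - (72.1 + 9.8 + 3.7) = 14.4%

14.4%


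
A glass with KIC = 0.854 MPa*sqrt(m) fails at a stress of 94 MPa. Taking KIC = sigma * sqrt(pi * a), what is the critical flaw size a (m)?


Rearrange KIC = sigma * sqrt(pi * a):
  sqrt(pi * a) = KIC / sigma
  sqrt(pi * a) = 0.854 / 94 = 0.009085
  a = (KIC / sigma)^2 / pi
  a = 0.009085^2 / pi = 0.0000263 m

0.0000263 m


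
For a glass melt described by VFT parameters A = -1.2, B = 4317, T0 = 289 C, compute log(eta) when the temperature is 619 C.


VFT equation: log(eta) = A + B / (T - T0)
  T - T0 = 619 - 289 = 330
  B / (T - T0) = 4317 / 330 = 13.082
  log(eta) = -1.2 + 13.082 = 11.882

11.882


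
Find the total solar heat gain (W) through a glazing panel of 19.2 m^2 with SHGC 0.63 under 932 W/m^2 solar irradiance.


Solar heat gain: Q = Area * SHGC * Irradiance
  Q = 19.2 * 0.63 * 932 = 11273.5 W

11273.5 W


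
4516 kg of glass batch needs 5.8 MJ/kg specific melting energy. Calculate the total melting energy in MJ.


Total energy = mass * specific energy
  E = 4516 * 5.8 = 26192.8 MJ

26192.8 MJ


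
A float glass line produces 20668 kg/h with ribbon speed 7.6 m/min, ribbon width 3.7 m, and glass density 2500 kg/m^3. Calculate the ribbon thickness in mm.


Ribbon cross-section from mass balance:
  Volume rate = throughput / density = 20668 / 2500 = 8.2672 m^3/h
  thickness = volume rate / (speed * 60 * width), i.e.
  thickness = throughput / (60 * speed * width * density) * 1000
  thickness = 20668 / (60 * 7.6 * 3.7 * 2500) * 1000 = 4.9 mm

4.9 mm


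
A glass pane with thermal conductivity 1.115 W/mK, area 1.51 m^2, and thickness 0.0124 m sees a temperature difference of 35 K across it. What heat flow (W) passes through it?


Fourier's law: Q = k * A * dT / t
  Q = 1.115 * 1.51 * 35 / 0.0124
  Q = 58.92775 / 0.0124 = 4752.2 W

4752.2 W


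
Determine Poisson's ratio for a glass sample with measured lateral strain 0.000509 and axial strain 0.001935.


Poisson's ratio: nu = lateral strain / axial strain
  nu = 0.000509 / 0.001935 = 0.263

0.263


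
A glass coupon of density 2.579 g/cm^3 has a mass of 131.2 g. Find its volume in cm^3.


Rearrange rho = m / V:
  V = m / rho
  V = 131.2 / 2.579 = 50.872 cm^3

50.872 cm^3


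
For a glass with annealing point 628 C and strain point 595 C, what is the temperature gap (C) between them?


Gap = T_anneal - T_strain:
  gap = 628 - 595 = 33 C

33 C


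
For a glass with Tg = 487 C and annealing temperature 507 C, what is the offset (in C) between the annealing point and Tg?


Offset = T_anneal - Tg:
  offset = 507 - 487 = 20 C

20 C


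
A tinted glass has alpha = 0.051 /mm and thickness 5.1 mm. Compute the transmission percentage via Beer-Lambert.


Beer-Lambert law: T = exp(-alpha * thickness)
  exponent = -0.051 * 5.1 = -0.2601
  T = exp(-0.2601) = 0.771
  Percentage = 0.771 * 100 = 77.1%

77.1%


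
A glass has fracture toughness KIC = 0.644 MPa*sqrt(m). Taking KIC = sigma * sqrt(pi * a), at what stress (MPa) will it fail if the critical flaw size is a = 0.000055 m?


Rearrange KIC = sigma * sqrt(pi * a):
  sigma = KIC / sqrt(pi * a)
  sqrt(pi * 0.000055) = 0.013145
  sigma = 0.644 / 0.013145 = 48.99 MPa

48.99 MPa


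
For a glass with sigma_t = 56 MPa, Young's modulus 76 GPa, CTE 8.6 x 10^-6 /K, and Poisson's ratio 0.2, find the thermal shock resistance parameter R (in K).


Thermal shock resistance: R = sigma * (1 - nu) / (E * alpha)
  Numerator = 56 * (1 - 0.2) = 44.8
  Denominator = 76 * 1000 * (8.6 x 10^-6) = 0.6536
  R = 44.8 / 0.6536 = 68.5 K

68.5 K


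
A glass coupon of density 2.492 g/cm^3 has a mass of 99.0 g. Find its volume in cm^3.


Rearrange rho = m / V:
  V = m / rho
  V = 99.0 / 2.492 = 39.727 cm^3

39.727 cm^3


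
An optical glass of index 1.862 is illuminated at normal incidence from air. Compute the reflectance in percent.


Fresnel reflectance at normal incidence:
  R = ((n - 1)/(n + 1))^2
  (n - 1)/(n + 1) = (1.862 - 1)/(1.862 + 1) = 0.301188
  R = 0.301188^2 = 0.0907142
  R(%) = 0.0907142 * 100 = 9.071%

9.071%


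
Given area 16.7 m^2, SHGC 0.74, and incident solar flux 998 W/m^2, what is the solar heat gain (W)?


Solar heat gain: Q = Area * SHGC * Irradiance
  Q = 16.7 * 0.74 * 998 = 12333.3 W

12333.3 W


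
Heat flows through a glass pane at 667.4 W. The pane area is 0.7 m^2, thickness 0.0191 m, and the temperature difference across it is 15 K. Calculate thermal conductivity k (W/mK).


Fourier's law rearranged: k = Q * t / (A * dT)
  Numerator = 667.4 * 0.0191 = 12.74734
  Denominator = 0.7 * 15 = 10.5
  k = 12.74734 / 10.5 = 1.214 W/mK

1.214 W/mK


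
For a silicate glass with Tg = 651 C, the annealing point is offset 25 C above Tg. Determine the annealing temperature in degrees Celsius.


The annealing temperature is Tg plus the offset:
  T_anneal = 651 + 25 = 676 C

676 C


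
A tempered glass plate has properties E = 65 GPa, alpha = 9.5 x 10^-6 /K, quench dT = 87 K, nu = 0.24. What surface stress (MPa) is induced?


Tempering stress: sigma = E * alpha * dT / (1 - nu)
  E (MPa) = 65 * 1000 = 65000
  Numerator = 65000 * (9.5 x 10^-6) * 87 = 53.7225
  Denominator = 1 - 0.24 = 0.76
  sigma = 53.7225 / 0.76 = 70.7 MPa

70.7 MPa


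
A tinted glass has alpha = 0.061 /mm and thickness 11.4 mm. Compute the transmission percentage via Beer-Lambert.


Beer-Lambert law: T = exp(-alpha * thickness)
  exponent = -0.061 * 11.4 = -0.6954
  T = exp(-0.6954) = 0.4989
  Percentage = 0.4989 * 100 = 49.89%

49.89%


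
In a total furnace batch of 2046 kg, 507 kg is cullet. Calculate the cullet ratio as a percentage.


Cullet ratio = (cullet mass / total batch mass) * 100
  Ratio = 507 / 2046 * 100 = 24.78%

24.78%


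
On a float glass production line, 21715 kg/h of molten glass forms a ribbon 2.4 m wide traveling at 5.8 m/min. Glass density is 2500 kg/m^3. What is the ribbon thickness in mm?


Ribbon cross-section from mass balance:
  Volume rate = throughput / density = 21715 / 2500 = 8.686 m^3/h
  thickness = volume rate / (speed * 60 * width), i.e.
  thickness = throughput / (60 * speed * width * density) * 1000
  thickness = 21715 / (60 * 5.8 * 2.4 * 2500) * 1000 = 10.4 mm

10.4 mm


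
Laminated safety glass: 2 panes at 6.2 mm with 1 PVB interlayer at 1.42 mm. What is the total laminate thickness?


Total thickness = glass contribution + PVB contribution
  Glass: 2 * 6.2 = 12.4 mm
  PVB: 1 * 1.42 = 1.42 mm
  Total = 12.4 + 1.42 = 13.82 mm

13.82 mm


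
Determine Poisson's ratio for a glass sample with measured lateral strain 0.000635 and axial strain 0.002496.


Poisson's ratio: nu = lateral strain / axial strain
  nu = 0.000635 / 0.002496 = 0.2544

0.2544


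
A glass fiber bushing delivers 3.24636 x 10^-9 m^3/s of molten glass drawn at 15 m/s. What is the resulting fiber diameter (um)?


Cross-sectional area from continuity:
  A = Q / v = 3.24636 x 10^-9 / 15 = 2.16424 x 10^-10 m^2
Diameter from circular cross-section:
  d = sqrt(4A / pi) * 10^6 (m -> um)
  d = sqrt(4 * 2.16424 x 10^-10 / pi) * 10^6 = 16.6 um

16.6 um


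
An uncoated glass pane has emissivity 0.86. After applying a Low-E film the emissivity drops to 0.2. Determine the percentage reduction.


Percentage reduction = (1 - coated/uncoated) * 100
  Ratio = 0.2 / 0.86 = 0.2326
  Reduction = (1 - 0.2326) * 100 = 76.7%

76.7%


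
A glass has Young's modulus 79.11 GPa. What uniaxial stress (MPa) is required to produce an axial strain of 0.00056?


Rearrange E = sigma / epsilon:
  sigma = E * epsilon
  E (MPa) = 79.11 * 1000 = 79110
  sigma = 79110 * 0.00056 = 44.3 MPa

44.3 MPa


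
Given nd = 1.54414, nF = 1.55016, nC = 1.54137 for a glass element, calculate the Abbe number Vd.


Abbe number formula: Vd = (nd - 1) / (nF - nC)
  nd - 1 = 1.54414 - 1 = 0.54414
  nF - nC = 1.55016 - 1.54137 = 0.00879
  Vd = 0.54414 / 0.00879 = 61.9

61.9


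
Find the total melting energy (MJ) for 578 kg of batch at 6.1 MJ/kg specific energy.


Total energy = mass * specific energy
  E = 578 * 6.1 = 3525.8 MJ

3525.8 MJ


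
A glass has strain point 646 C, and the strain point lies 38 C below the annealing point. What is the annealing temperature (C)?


T_anneal = T_strain + gap:
  T_anneal = 646 + 38 = 684 C

684 C


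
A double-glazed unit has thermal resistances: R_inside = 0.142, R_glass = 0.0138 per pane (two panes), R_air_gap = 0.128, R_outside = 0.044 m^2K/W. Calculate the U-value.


Total thermal resistance (series):
  R_total = R_in + R_glass + R_air + R_glass + R_out
  R_total = 0.142 + 0.0138 + 0.128 + 0.0138 + 0.044 = 0.3416 m^2K/W
U-value = 1 / R_total = 1 / 0.3416 = 2.927 W/m^2K

2.927 W/m^2K


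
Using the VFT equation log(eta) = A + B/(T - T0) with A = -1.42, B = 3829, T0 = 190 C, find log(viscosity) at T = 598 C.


VFT equation: log(eta) = A + B / (T - T0)
  T - T0 = 598 - 190 = 408
  B / (T - T0) = 3829 / 408 = 9.385
  log(eta) = -1.42 + 9.385 = 7.965

7.965


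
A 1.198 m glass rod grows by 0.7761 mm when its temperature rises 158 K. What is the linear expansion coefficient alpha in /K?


Rearrange dL = alpha * L0 * dT for alpha:
  alpha = dL / (L0 * dT)
  alpha = (0.7761 / 1000) / (1.198 * 158) = 0.0000041 /K = 4.1 x 10^-6 /K

4.1 x 10^-6 /K


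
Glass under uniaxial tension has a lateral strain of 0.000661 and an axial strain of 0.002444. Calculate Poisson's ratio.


Poisson's ratio: nu = lateral strain / axial strain
  nu = 0.000661 / 0.002444 = 0.2705

0.2705


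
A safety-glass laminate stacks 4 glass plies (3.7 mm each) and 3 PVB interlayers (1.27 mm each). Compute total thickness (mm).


Total thickness = glass contribution + PVB contribution
  Glass: 4 * 3.7 = 14.8 mm
  PVB: 3 * 1.27 = 3.81 mm
  Total = 14.8 + 3.81 = 18.61 mm

18.61 mm


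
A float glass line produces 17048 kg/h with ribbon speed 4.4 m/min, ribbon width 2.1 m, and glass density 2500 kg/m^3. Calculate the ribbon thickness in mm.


Ribbon cross-section from mass balance:
  Volume rate = throughput / density = 17048 / 2500 = 6.8192 m^3/h
  thickness = volume rate / (speed * 60 * width), i.e.
  thickness = throughput / (60 * speed * width * density) * 1000
  thickness = 17048 / (60 * 4.4 * 2.1 * 2500) * 1000 = 12.3 mm

12.3 mm


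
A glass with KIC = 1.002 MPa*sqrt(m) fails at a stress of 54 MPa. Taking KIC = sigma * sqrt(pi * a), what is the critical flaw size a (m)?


Rearrange KIC = sigma * sqrt(pi * a):
  sqrt(pi * a) = KIC / sigma
  sqrt(pi * a) = 1.002 / 54 = 0.018556
  a = (KIC / sigma)^2 / pi
  a = 0.018556^2 / pi = 0.0001096 m

0.0001096 m


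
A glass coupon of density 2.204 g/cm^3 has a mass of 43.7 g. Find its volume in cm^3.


Rearrange rho = m / V:
  V = m / rho
  V = 43.7 / 2.204 = 19.828 cm^3

19.828 cm^3


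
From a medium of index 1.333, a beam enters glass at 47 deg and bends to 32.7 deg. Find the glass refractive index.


Apply Snell's law: n1 * sin(theta1) = n2 * sin(theta2)
  n2 = n1 * sin(theta1) / sin(theta2)
  sin(47) = 0.731354
  sin(32.7) = 0.54024
  n2 = 1.333 * 0.731354 / 0.54024 = 1.8046

1.8046


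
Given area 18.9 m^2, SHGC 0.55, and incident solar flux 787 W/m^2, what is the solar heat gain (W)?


Solar heat gain: Q = Area * SHGC * Irradiance
  Q = 18.9 * 0.55 * 787 = 8180.9 W

8180.9 W


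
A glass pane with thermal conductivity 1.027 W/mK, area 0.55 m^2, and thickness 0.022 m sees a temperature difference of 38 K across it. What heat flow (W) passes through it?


Fourier's law: Q = k * A * dT / t
  Q = 1.027 * 0.55 * 38 / 0.022
  Q = 21.4643 / 0.022 = 975.6 W

975.6 W


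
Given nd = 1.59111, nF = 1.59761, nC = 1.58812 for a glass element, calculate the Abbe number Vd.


Abbe number formula: Vd = (nd - 1) / (nF - nC)
  nd - 1 = 1.59111 - 1 = 0.59111
  nF - nC = 1.59761 - 1.58812 = 0.00949
  Vd = 0.59111 / 0.00949 = 62.29

62.29


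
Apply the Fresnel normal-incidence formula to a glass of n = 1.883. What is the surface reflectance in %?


Fresnel reflectance at normal incidence:
  R = ((n - 1)/(n + 1))^2
  (n - 1)/(n + 1) = (1.883 - 1)/(1.883 + 1) = 0.306278
  R = 0.306278^2 = 0.0938062
  R(%) = 0.0938062 * 100 = 9.381%

9.381%


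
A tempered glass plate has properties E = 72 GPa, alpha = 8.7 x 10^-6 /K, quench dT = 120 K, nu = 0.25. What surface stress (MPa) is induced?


Tempering stress: sigma = E * alpha * dT / (1 - nu)
  E (MPa) = 72 * 1000 = 72000
  Numerator = 72000 * (8.7 x 10^-6) * 120 = 75.168
  Denominator = 1 - 0.25 = 0.75
  sigma = 75.168 / 0.75 = 100.2 MPa

100.2 MPa


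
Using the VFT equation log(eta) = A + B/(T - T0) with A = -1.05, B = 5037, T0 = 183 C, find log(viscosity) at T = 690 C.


VFT equation: log(eta) = A + B / (T - T0)
  T - T0 = 690 - 183 = 507
  B / (T - T0) = 5037 / 507 = 9.935
  log(eta) = -1.05 + 9.935 = 8.885

8.885


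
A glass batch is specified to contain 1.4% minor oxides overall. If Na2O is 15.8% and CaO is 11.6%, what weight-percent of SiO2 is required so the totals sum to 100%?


Known pieces sum to 100%:
  SiO2 = 100 - (others + Na2O + CaO)
  SiO2 = 100 - (1.4 + 15.8 + 11.6) = 71.2%

71.2%


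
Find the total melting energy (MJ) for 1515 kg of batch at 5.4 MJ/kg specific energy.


Total energy = mass * specific energy
  E = 1515 * 5.4 = 8181 MJ

8181 MJ


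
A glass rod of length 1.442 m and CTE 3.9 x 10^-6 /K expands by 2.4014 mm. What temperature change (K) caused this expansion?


Rearrange dL = alpha * L0 * dT for dT:
  dT = dL / (alpha * L0)
  dL (m) = 2.4014 / 1000 = 0.0024014
  dT = 0.0024014 / ((3.9 x 10^-6) * 1.442) = 427.0 K

427.0 K


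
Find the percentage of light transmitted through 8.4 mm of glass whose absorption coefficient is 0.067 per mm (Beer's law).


Beer-Lambert law: T = exp(-alpha * thickness)
  exponent = -0.067 * 8.4 = -0.5628
  T = exp(-0.5628) = 0.5696
  Percentage = 0.5696 * 100 = 56.96%

56.96%


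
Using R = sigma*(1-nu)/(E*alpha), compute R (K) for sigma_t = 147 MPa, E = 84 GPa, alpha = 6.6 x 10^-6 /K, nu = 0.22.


Thermal shock resistance: R = sigma * (1 - nu) / (E * alpha)
  Numerator = 147 * (1 - 0.22) = 114.66
  Denominator = 84 * 1000 * (6.6 x 10^-6) = 0.5544
  R = 114.66 / 0.5544 = 206.8 K

206.8 K


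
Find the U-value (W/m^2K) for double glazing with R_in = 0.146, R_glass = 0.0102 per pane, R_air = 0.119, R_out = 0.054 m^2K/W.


Total thermal resistance (series):
  R_total = R_in + R_glass + R_air + R_glass + R_out
  R_total = 0.146 + 0.0102 + 0.119 + 0.0102 + 0.054 = 0.3394 m^2K/W
U-value = 1 / R_total = 1 / 0.3394 = 2.946 W/m^2K

2.946 W/m^2K


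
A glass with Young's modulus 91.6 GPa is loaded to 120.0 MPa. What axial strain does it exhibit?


Rearrange E = sigma / epsilon:
  epsilon = sigma / E
  E (MPa) = 91.6 * 1000 = 91600
  epsilon = 120.0 / 91600 = 0.00131

0.00131


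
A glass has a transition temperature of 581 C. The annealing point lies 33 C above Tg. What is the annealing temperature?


The annealing temperature is Tg plus the offset:
  T_anneal = 581 + 33 = 614 C

614 C


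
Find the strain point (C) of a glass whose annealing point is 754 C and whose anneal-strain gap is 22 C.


Strain point = annealing point - difference:
  T_strain = 754 - 22 = 732 C

732 C


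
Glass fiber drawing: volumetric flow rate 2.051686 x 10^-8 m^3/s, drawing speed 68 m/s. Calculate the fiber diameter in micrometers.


Cross-sectional area from continuity:
  A = Q / v = 2.051686 x 10^-8 / 68 = 3.017185 x 10^-10 m^2
Diameter from circular cross-section:
  d = sqrt(4A / pi) * 10^6 (m -> um)
  d = sqrt(4 * 3.017185 x 10^-10 / pi) * 10^6 = 19.6 um

19.6 um


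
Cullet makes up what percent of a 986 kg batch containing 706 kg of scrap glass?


Cullet ratio = (cullet mass / total batch mass) * 100
  Ratio = 706 / 986 * 100 = 71.6%

71.6%


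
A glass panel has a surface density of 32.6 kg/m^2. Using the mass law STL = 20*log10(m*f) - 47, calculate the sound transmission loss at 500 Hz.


Mass law: STL = 20 * log10(m * f) - 47
  m * f = 32.6 * 500 = 16300
  log10(16300) = 4.21219
  STL = 20 * 4.21219 - 47 = 84.2438 - 47 = 37.2 dB

37.2 dB


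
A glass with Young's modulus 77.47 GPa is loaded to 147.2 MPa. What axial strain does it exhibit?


Rearrange E = sigma / epsilon:
  epsilon = sigma / E
  E (MPa) = 77.47 * 1000 = 77470
  epsilon = 147.2 / 77470 = 0.0019

0.0019


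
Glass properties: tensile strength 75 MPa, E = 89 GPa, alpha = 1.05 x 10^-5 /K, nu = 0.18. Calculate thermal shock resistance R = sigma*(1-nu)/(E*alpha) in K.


Thermal shock resistance: R = sigma * (1 - nu) / (E * alpha)
  Numerator = 75 * (1 - 0.18) = 61.5
  Denominator = 89 * 1000 * (1.05 x 10^-5) = 0.9345
  R = 61.5 / 0.9345 = 65.8 K

65.8 K


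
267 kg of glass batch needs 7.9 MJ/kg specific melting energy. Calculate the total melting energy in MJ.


Total energy = mass * specific energy
  E = 267 * 7.9 = 2109.3 MJ

2109.3 MJ


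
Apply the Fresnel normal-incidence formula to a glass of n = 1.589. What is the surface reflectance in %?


Fresnel reflectance at normal incidence:
  R = ((n - 1)/(n + 1))^2
  (n - 1)/(n + 1) = (1.589 - 1)/(1.589 + 1) = 0.227501
  R = 0.227501^2 = 0.0517567
  R(%) = 0.0517567 * 100 = 5.176%

5.176%


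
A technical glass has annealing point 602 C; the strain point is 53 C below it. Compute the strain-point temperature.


Strain point = annealing point - difference:
  T_strain = 602 - 53 = 549 C

549 C


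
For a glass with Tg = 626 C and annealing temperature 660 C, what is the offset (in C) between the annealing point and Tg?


Offset = T_anneal - Tg:
  offset = 660 - 626 = 34 C

34 C


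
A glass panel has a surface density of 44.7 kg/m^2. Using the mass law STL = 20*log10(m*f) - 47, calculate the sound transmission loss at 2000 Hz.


Mass law: STL = 20 * log10(m * f) - 47
  m * f = 44.7 * 2000 = 89400
  log10(89400) = 4.95134
  STL = 20 * 4.95134 - 47 = 99.0268 - 47 = 52.0 dB

52.0 dB


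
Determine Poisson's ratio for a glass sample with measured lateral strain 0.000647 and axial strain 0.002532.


Poisson's ratio: nu = lateral strain / axial strain
  nu = 0.000647 / 0.002532 = 0.2555

0.2555


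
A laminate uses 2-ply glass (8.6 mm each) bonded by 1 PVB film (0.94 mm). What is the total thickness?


Total thickness = glass contribution + PVB contribution
  Glass: 2 * 8.6 = 17.2 mm
  PVB: 1 * 0.94 = 0.94 mm
  Total = 17.2 + 0.94 = 18.14 mm

18.14 mm


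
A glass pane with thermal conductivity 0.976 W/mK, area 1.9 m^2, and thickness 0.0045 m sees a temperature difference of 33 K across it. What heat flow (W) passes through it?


Fourier's law: Q = k * A * dT / t
  Q = 0.976 * 1.9 * 33 / 0.0045
  Q = 61.1952 / 0.0045 = 13598.9 W

13598.9 W


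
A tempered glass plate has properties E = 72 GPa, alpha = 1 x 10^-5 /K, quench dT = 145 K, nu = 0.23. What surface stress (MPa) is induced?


Tempering stress: sigma = E * alpha * dT / (1 - nu)
  E (MPa) = 72 * 1000 = 72000
  Numerator = 72000 * (1 x 10^-5) * 145 = 104.4
  Denominator = 1 - 0.23 = 0.77
  sigma = 104.4 / 0.77 = 135.6 MPa

135.6 MPa


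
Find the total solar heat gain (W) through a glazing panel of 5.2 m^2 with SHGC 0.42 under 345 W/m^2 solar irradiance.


Solar heat gain: Q = Area * SHGC * Irradiance
  Q = 5.2 * 0.42 * 345 = 753.5 W

753.5 W


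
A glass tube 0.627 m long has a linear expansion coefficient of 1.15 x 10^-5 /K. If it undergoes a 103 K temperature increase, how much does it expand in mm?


Thermal expansion formula: dL = alpha * L0 * dT
  dL = (1.15 x 10^-5) * 0.627 * 103 = 0.00074268 m
Convert to mm: 0.00074268 * 1000 = 0.7427 mm

0.7427 mm


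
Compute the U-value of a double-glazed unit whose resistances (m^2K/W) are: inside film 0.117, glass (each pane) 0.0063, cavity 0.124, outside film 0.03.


Total thermal resistance (series):
  R_total = R_in + R_glass + R_air + R_glass + R_out
  R_total = 0.117 + 0.0063 + 0.124 + 0.0063 + 0.03 = 0.2836 m^2K/W
U-value = 1 / R_total = 1 / 0.2836 = 3.526 W/m^2K

3.526 W/m^2K


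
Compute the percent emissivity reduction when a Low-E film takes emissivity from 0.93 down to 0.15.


Percentage reduction = (1 - coated/uncoated) * 100
  Ratio = 0.15 / 0.93 = 0.1613
  Reduction = (1 - 0.1613) * 100 = 83.9%

83.9%
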